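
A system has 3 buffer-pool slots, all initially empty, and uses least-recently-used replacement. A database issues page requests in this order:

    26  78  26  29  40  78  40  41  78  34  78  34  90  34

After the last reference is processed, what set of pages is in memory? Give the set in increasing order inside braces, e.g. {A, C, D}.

26: fault, frames (26)
78: fault, frames (26 78)
26: hit
29: fault, frames (78 26 29)
40: fault, evict 78, frames (26 29 40)
78: fault, evict 26, frames (29 40 78)
40: hit
41: fault, evict 29, frames (78 40 41)
78: hit
34: fault, evict 40, frames (41 78 34)
78: hit
34: hit
90: fault, evict 41, frames (78 34 90)
34: hit

{34, 78, 90}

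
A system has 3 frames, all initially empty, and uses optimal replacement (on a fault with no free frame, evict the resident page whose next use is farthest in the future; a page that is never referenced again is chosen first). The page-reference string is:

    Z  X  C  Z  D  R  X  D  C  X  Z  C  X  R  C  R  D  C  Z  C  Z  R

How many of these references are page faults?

10

Z -> fault, frames (Z)
X -> fault, frames (Z X)
C -> fault, frames (Z X C)
Z -> hit
D -> fault, evict Z, frames (X C D)
R -> fault, evict C, frames (X D R)
X -> hit
D -> hit
C -> fault, evict D, frames (X R C)
X -> hit
Z -> fault, evict R, frames (X C Z)
C -> hit
X -> hit
R -> fault, evict X, frames (C Z R)
C -> hit
R -> hit
D -> fault, evict R, frames (C Z D)
C -> hit
Z -> hit
C -> hit
Z -> hit
R -> fault, evict D, frames (C Z R)
Page faults: 10.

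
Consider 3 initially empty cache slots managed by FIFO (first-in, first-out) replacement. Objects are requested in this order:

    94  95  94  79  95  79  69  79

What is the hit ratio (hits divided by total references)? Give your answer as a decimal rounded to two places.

94: fault, frames (94)
95: fault, frames (94 95)
94: hit
79: fault, frames (94 95 79)
95: hit
79: hit
69: fault, evict 94, frames (95 79 69)
79: hit
Hits: 4 of 8 references → 4/8 = 0.5000.

0.50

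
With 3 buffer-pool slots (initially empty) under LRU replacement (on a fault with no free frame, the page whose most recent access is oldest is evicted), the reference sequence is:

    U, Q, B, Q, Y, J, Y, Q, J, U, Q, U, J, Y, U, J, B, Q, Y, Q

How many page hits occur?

10

U → miss, frames [U]
Q → miss, frames [U, Q]
B → miss, frames [U, Q, B]
Q → hit
Y → miss, evict U, frames [B, Q, Y]
J → miss, evict B, frames [Q, Y, J]
Y → hit
Q → hit
J → hit
U → miss, evict Y, frames [Q, J, U]
Q → hit
U → hit
J → hit
Y → miss, evict Q, frames [U, J, Y]
U → hit
J → hit
B → miss, evict Y, frames [U, J, B]
Q → miss, evict U, frames [J, B, Q]
Y → miss, evict J, frames [B, Q, Y]
Q → hit
Hits: 10.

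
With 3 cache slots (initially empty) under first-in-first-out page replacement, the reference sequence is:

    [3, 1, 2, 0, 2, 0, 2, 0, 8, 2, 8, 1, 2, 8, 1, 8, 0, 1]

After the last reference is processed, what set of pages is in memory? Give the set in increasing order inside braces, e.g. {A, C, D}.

3 → fault, frames {3}
1 → fault, frames {3,1}
2 → fault, frames {3,1,2}
0 → fault, evict 3, frames {1,2,0}
2 → hit
0 → hit
2 → hit
0 → hit
8 → fault, evict 1, frames {2,0,8}
2 → hit
8 → hit
1 → fault, evict 2, frames {0,8,1}
2 → fault, evict 0, frames {8,1,2}
8 → hit
1 → hit
8 → hit
0 → fault, evict 8, frames {1,2,0}
1 → hit

{0, 1, 2}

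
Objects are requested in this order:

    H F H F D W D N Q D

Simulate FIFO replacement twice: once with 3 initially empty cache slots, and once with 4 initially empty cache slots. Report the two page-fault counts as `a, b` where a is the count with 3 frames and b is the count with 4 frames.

3 frames: F F . . F F . F F F → 7 faults.
4 frames: F F . . F F . F F . → 6 faults.
6 < 7: adding a frame reduced faults, as is typical.

7, 6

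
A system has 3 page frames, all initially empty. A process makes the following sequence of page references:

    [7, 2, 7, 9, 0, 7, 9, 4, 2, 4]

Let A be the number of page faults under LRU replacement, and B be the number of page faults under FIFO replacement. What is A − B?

-1

Under LRU: F F . F F . . F F . → 6 faults.
Under FIFO: F F . F F F . F F . → 7 faults.
A − B = 6 − 7 = -1.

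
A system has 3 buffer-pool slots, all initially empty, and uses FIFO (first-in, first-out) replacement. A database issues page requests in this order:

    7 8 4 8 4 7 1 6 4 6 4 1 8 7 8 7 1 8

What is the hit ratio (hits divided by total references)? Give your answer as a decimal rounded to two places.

7 -> fault, frames {7}
8 -> fault, frames {7,8}
4 -> fault, frames {7,8,4}
8 -> hit
4 -> hit
7 -> hit
1 -> fault, evict 7, frames {8,4,1}
6 -> fault, evict 8, frames {4,1,6}
4 -> hit
6 -> hit
4 -> hit
1 -> hit
8 -> fault, evict 4, frames {1,6,8}
7 -> fault, evict 1, frames {6,8,7}
8 -> hit
7 -> hit
1 -> fault, evict 6, frames {8,7,1}
8 -> hit
Hits: 10 of 18 references → 10/18 = 0.5556.

0.56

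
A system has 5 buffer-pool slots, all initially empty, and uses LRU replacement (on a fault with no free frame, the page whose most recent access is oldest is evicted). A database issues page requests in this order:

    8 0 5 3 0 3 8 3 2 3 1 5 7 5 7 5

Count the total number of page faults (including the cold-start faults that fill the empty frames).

8

8 -> fault, frames [8]
0 -> fault, frames [8, 0]
5 -> fault, frames [8, 0, 5]
3 -> fault, frames [8, 0, 5, 3]
0 -> hit
3 -> hit
8 -> hit
3 -> hit
2 -> fault, frames [5, 0, 8, 3, 2]
3 -> hit
1 -> fault, evict 5, frames [0, 8, 2, 3, 1]
5 -> fault, evict 0, frames [8, 2, 3, 1, 5]
7 -> fault, evict 8, frames [2, 3, 1, 5, 7]
5 -> hit
7 -> hit
5 -> hit
Page faults: 8.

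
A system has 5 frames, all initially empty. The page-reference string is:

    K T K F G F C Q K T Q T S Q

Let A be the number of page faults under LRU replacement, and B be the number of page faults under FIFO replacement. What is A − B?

-1

Under LRU: F F . F F . F F . F . . F . → 8 faults.
Under FIFO: F F . F F . F F F F . . F . → 9 faults.
A − B = 8 − 9 = -1.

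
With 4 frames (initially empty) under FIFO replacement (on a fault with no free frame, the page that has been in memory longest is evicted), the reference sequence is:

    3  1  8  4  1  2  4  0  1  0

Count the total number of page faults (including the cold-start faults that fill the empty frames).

3 → miss, frames {3}
1 → miss, frames {3,1}
8 → miss, frames {3,1,8}
4 → miss, frames {3,1,8,4}
1 → hit
2 → miss, evict 3, frames {1,8,4,2}
4 → hit
0 → miss, evict 1, frames {8,4,2,0}
1 → miss, evict 8, frames {4,2,0,1}
0 → hit
Page faults: 7.

7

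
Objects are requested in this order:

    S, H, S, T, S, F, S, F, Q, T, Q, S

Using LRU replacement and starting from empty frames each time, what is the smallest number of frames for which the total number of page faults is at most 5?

f=1: 12 faults
f=2: 7 faults
f=3: 7 faults
f=4: 5 faults
f=5: 5 faults
Smallest f with faults ≤ 5 is 4.

4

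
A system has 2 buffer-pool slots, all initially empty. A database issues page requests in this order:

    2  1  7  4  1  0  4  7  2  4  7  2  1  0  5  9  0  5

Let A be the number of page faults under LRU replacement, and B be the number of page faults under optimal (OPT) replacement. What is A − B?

Under LRU: F F F F F F F F F F F F F F F F F F → 18 faults.
Under OPT: F F F F . F . F F . F . F F F F . F → 13 faults.
A − B = 18 − 13 = 5.

5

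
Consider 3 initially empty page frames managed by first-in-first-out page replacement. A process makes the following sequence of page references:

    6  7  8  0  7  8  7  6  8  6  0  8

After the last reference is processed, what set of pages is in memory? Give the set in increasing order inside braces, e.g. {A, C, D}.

{0, 6, 8}

6 → fault, frames [6]
7 → fault, frames [6, 7]
8 → fault, frames [6, 7, 8]
0 → fault, evict 6, frames [7, 8, 0]
7 → hit
8 → hit
7 → hit
6 → fault, evict 7, frames [8, 0, 6]
8 → hit
6 → hit
0 → hit
8 → hit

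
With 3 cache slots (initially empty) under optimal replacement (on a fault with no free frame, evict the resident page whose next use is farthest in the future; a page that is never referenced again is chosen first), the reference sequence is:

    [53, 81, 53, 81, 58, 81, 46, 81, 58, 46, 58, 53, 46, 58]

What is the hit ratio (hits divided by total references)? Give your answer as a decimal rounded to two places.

0.64

53 → fault, frames [53]
81 → fault, frames [53, 81]
53 → hit
81 → hit
58 → fault, frames [53, 81, 58]
81 → hit
46 → fault, evict 53, frames [81, 58, 46]
81 → hit
58 → hit
46 → hit
58 → hit
53 → fault, evict 81, frames [58, 46, 53]
46 → hit
58 → hit
Hits: 9 of 14 references → 9/14 = 0.6429.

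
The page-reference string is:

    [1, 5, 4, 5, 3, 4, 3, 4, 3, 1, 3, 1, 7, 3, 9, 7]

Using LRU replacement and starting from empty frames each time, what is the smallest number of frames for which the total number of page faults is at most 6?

4

f=1: 16 faults
f=2: 10 faults
f=3: 7 faults
f=4: 6 faults
f=5: 6 faults
f=6: 6 faults
Smallest f with faults ≤ 6 is 4.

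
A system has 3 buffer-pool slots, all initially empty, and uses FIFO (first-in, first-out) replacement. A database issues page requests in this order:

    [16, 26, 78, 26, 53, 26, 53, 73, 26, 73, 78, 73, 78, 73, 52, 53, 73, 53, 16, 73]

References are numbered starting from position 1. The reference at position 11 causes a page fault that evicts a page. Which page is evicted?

53

pos 1: 16: fault, frames {16}
pos 2: 26: fault, frames {16,26}
pos 3: 78: fault, frames {16,26,78}
pos 4: 26: hit
pos 5: 53: fault, evict 16, frames {26,78,53}
pos 6: 26: hit
pos 7: 53: hit
pos 8: 73: fault, evict 26, frames {78,53,73}
pos 9: 26: fault, evict 78, frames {53,73,26}
pos 10: 73: hit
pos 11: 78: fault, evict 53, frames {73,26,78}
At position 11, page 53 is evicted.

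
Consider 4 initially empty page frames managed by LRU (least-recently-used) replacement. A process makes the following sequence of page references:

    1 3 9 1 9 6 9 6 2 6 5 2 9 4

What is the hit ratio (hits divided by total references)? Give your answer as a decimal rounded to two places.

0.50

1 -> fault, frames (1)
3 -> fault, frames (1 3)
9 -> fault, frames (1 3 9)
1 -> hit
9 -> hit
6 -> fault, frames (3 1 9 6)
9 -> hit
6 -> hit
2 -> fault, evict 3, frames (1 9 6 2)
6 -> hit
5 -> fault, evict 1, frames (9 2 6 5)
2 -> hit
9 -> hit
4 -> fault, evict 6, frames (5 2 9 4)
Hits: 7 of 14 references → 7/14 = 0.5000.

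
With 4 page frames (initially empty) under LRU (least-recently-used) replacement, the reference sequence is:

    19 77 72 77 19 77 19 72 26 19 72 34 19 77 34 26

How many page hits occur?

19 → fault, frames {19}
77 → fault, frames {19,77}
72 → fault, frames {19,77,72}
77 → hit
19 → hit
77 → hit
19 → hit
72 → hit
26 → fault, frames {77,19,72,26}
19 → hit
72 → hit
34 → fault, evict 77, frames {26,19,72,34}
19 → hit
77 → fault, evict 26, frames {72,34,19,77}
34 → hit
26 → fault, evict 72, frames {19,77,34,26}
Hits: 9.

9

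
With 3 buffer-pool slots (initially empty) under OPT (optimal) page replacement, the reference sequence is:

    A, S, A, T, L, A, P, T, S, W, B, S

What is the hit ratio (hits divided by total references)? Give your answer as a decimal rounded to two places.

0.33

A → miss, frames {A}
S → miss, frames {A,S}
A → hit
T → miss, frames {A,S,T}
L → miss, evict S, frames {A,T,L}
A → hit
P → miss, evict L, frames {A,T,P}
T → hit
S → miss, evict P, frames {A,T,S}
W → miss, evict T, frames {A,S,W}
B → miss, evict W, frames {A,S,B}
S → hit
Hits: 4 of 12 references → 4/12 = 0.3333.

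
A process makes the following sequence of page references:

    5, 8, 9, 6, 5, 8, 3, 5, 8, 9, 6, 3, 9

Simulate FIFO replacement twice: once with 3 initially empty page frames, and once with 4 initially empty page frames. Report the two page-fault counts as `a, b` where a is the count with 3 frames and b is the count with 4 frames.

3 frames: F F F F F F F . . F F . . → 9 faults.
4 frames: F F F F . . F F F F F F . → 10 faults.
10 > 9: adding a frame increased faults — Belady's anomaly.

9, 10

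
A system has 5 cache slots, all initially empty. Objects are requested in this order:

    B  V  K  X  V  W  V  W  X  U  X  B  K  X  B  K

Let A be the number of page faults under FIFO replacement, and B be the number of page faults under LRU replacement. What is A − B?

Under FIFO: F F F F . F . . . F . F . . . . → 7 faults.
Under LRU: F F F F . F . . . F . F F . . . → 8 faults.
A − B = 7 − 8 = -1.

-1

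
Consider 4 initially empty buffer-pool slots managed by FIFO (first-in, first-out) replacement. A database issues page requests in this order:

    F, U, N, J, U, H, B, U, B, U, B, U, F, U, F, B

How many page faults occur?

F → miss, frames {F}
U → miss, frames {F,U}
N → miss, frames {F,U,N}
J → miss, frames {F,U,N,J}
U → hit
H → miss, evict F, frames {U,N,J,H}
B → miss, evict U, frames {N,J,H,B}
U → miss, evict N, frames {J,H,B,U}
B → hit
U → hit
B → hit
U → hit
F → miss, evict J, frames {H,B,U,F}
U → hit
F → hit
B → hit
Page faults: 8.

8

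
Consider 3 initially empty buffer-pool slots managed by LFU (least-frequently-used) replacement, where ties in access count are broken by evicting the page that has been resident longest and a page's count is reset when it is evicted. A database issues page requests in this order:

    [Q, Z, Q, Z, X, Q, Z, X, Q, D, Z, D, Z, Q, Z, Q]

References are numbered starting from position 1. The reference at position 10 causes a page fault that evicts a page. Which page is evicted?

X

pos 1: Q → fault, frames (Q)
pos 2: Z → fault, frames (Q Z)
pos 3: Q → hit
pos 4: Z → hit
pos 5: X → fault, frames (Q Z X)
pos 6: Q → hit
pos 7: Z → hit
pos 8: X → hit
pos 9: Q → hit
pos 10: D → fault, evict X, frames (Q Z D)
At position 10, page X is evicted.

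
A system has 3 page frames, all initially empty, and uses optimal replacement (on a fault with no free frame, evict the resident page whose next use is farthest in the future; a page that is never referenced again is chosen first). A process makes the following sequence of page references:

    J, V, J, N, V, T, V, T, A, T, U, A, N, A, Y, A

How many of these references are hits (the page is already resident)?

J: miss, frames (J)
V: miss, frames (J V)
J: hit
N: miss, frames (J V N)
V: hit
T: miss, evict J, frames (V N T)
V: hit
T: hit
A: miss, evict V, frames (N T A)
T: hit
U: miss, evict T, frames (N A U)
A: hit
N: hit
A: hit
Y: miss, evict U, frames (N A Y)
A: hit
Hits: 9.

9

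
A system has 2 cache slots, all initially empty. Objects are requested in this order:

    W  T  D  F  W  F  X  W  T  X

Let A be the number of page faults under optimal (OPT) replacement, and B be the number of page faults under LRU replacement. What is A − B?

-3

Under OPT: F F F F . . F . F . → 6 faults.
Under LRU: F F F F F . F F F F → 9 faults.
A − B = 6 − 9 = -3.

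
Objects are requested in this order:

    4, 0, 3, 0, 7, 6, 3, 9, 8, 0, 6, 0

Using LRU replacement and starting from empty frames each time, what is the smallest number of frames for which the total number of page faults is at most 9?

f=1: 12 faults
f=2: 10 faults
f=3: 10 faults
f=4: 9 faults
f=5: 8 faults
f=6: 7 faults
f=7: 7 faults
Smallest f with faults ≤ 9 is 4.

4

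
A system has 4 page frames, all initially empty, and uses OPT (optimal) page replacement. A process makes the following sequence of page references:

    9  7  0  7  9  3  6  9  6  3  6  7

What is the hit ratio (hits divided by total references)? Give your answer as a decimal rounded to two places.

0.58

9 -> fault, frames {9}
7 -> fault, frames {9,7}
0 -> fault, frames {9,7,0}
7 -> hit
9 -> hit
3 -> fault, frames {9,7,0,3}
6 -> fault, evict 0, frames {9,7,3,6}
9 -> hit
6 -> hit
3 -> hit
6 -> hit
7 -> hit
Hits: 7 of 12 references → 7/12 = 0.5833.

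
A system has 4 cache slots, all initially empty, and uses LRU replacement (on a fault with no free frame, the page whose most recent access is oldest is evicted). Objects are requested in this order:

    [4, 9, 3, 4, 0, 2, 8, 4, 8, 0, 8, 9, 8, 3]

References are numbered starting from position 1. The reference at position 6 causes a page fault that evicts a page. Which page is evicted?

9

pos 1: 4: miss, frames (4)
pos 2: 9: miss, frames (4 9)
pos 3: 3: miss, frames (4 9 3)
pos 4: 4: hit
pos 5: 0: miss, frames (9 3 4 0)
pos 6: 2: miss, evict 9, frames (3 4 0 2)
At position 6, page 9 is evicted.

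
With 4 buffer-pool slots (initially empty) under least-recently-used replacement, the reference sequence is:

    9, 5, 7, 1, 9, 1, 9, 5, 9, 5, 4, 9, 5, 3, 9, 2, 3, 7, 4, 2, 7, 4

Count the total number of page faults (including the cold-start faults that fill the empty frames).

9 → fault, frames [9]
5 → fault, frames [9, 5]
7 → fault, frames [9, 5, 7]
1 → fault, frames [9, 5, 7, 1]
9 → hit
1 → hit
9 → hit
5 → hit
9 → hit
5 → hit
4 → fault, evict 7, frames [1, 9, 5, 4]
9 → hit
5 → hit
3 → fault, evict 1, frames [4, 9, 5, 3]
9 → hit
2 → fault, evict 4, frames [5, 3, 9, 2]
3 → hit
7 → fault, evict 5, frames [9, 2, 3, 7]
4 → fault, evict 9, frames [2, 3, 7, 4]
2 → hit
7 → hit
4 → hit
Page faults: 9.

9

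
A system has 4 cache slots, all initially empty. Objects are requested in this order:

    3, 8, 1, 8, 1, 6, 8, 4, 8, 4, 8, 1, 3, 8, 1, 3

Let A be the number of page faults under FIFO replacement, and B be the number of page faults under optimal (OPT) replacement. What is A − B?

Under FIFO: F F F . . F . F . . . . F F F . → 8 faults.
Under OPT: F F F . . F . F . . . . . . . . → 5 faults.
A − B = 8 − 5 = 3.

3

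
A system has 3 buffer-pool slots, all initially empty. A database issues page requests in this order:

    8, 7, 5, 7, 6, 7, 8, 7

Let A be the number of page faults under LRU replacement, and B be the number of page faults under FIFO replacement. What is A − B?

Under LRU: F F F . F . F . → 5 faults.
Under FIFO: F F F . F . F F → 6 faults.
A − B = 5 − 6 = -1.

-1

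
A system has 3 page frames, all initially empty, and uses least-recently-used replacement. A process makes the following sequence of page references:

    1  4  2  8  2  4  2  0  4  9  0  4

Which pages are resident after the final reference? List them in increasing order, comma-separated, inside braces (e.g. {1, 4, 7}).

{0, 4, 9}

1 → miss, frames (1)
4 → miss, frames (1 4)
2 → miss, frames (1 4 2)
8 → miss, evict 1, frames (4 2 8)
2 → hit
4 → hit
2 → hit
0 → miss, evict 8, frames (4 2 0)
4 → hit
9 → miss, evict 2, frames (0 4 9)
0 → hit
4 → hit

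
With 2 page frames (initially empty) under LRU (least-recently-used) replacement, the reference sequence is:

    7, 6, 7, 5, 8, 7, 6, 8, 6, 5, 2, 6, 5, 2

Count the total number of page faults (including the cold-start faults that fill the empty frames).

12

7 → miss, frames {7}
6 → miss, frames {7,6}
7 → hit
5 → miss, evict 6, frames {7,5}
8 → miss, evict 7, frames {5,8}
7 → miss, evict 5, frames {8,7}
6 → miss, evict 8, frames {7,6}
8 → miss, evict 7, frames {6,8}
6 → hit
5 → miss, evict 8, frames {6,5}
2 → miss, evict 6, frames {5,2}
6 → miss, evict 5, frames {2,6}
5 → miss, evict 2, frames {6,5}
2 → miss, evict 6, frames {5,2}
Page faults: 12.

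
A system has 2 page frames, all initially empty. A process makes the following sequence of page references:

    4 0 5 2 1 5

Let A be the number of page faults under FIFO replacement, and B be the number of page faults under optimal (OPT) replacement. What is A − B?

1

Under FIFO: F F F F F F → 6 faults.
Under OPT: F F F F F . → 5 faults.
A − B = 6 − 5 = 1.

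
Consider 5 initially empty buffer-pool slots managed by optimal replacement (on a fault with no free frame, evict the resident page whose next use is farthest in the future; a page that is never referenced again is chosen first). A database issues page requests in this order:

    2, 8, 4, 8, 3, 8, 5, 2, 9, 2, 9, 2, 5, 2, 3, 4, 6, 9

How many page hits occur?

11

2 → miss, frames [2]
8 → miss, frames [2, 8]
4 → miss, frames [2, 8, 4]
8 → hit
3 → miss, frames [2, 8, 4, 3]
8 → hit
5 → miss, frames [2, 8, 4, 3, 5]
2 → hit
9 → miss, evict 8, frames [2, 4, 3, 5, 9]
2 → hit
9 → hit
2 → hit
5 → hit
2 → hit
3 → hit
4 → hit
6 → miss, evict 5, frames [2, 4, 3, 9, 6]
9 → hit
Hits: 11.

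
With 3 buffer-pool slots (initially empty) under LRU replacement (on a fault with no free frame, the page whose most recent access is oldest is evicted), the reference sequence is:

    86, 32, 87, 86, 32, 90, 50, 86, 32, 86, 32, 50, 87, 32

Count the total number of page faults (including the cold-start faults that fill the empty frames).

8

86 -> fault, frames {86}
32 -> fault, frames {86,32}
87 -> fault, frames {86,32,87}
86 -> hit
32 -> hit
90 -> fault, evict 87, frames {86,32,90}
50 -> fault, evict 86, frames {32,90,50}
86 -> fault, evict 32, frames {90,50,86}
32 -> fault, evict 90, frames {50,86,32}
86 -> hit
32 -> hit
50 -> hit
87 -> fault, evict 86, frames {32,50,87}
32 -> hit
Page faults: 8.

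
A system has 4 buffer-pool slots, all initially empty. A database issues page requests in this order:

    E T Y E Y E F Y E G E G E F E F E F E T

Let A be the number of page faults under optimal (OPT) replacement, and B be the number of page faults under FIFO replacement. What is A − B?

Under OPT: F F F . . . F . . F . . . . . . . . . . → 5 faults.
Under FIFO: F F F . . . F . . F F . . . . . . . . F → 7 faults.
A − B = 5 − 7 = -2.

-2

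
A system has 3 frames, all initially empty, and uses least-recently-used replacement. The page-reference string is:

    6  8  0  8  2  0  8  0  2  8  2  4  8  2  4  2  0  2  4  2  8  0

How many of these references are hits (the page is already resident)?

14

6 → miss, frames (6)
8 → miss, frames (6 8)
0 → miss, frames (6 8 0)
8 → hit
2 → miss, evict 6, frames (0 8 2)
0 → hit
8 → hit
0 → hit
2 → hit
8 → hit
2 → hit
4 → miss, evict 0, frames (8 2 4)
8 → hit
2 → hit
4 → hit
2 → hit
0 → miss, evict 8, frames (4 2 0)
2 → hit
4 → hit
2 → hit
8 → miss, evict 0, frames (4 2 8)
0 → miss, evict 4, frames (2 8 0)
Hits: 14.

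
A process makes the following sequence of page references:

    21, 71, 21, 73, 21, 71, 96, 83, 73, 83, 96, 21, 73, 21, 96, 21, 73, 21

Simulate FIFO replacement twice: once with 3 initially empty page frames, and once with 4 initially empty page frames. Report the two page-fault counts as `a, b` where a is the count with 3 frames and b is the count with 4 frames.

3 frames: F F . F . . F F . . . F F . F . . . → 8 faults.
4 frames: F F . F . . F F . . . F . . . . . . → 6 faults.
6 < 8: adding a frame reduced faults, as is typical.

8, 6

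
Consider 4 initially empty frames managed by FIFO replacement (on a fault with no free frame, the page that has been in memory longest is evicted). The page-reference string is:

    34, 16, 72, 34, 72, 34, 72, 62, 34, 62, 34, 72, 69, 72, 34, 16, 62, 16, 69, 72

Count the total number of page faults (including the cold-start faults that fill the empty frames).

34: miss, frames (34)
16: miss, frames (34 16)
72: miss, frames (34 16 72)
34: hit
72: hit
34: hit
72: hit
62: miss, frames (34 16 72 62)
34: hit
62: hit
34: hit
72: hit
69: miss, evict 34, frames (16 72 62 69)
72: hit
34: miss, evict 16, frames (72 62 69 34)
16: miss, evict 72, frames (62 69 34 16)
62: hit
16: hit
69: hit
72: miss, evict 62, frames (69 34 16 72)
Page faults: 8.

8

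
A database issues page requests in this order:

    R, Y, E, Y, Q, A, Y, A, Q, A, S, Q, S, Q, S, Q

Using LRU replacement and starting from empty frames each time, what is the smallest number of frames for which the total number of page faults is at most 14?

2

f=1: 16 faults
f=2: 9 faults
f=3: 6 faults
f=4: 6 faults
f=5: 6 faults
f=6: 6 faults
Smallest f with faults ≤ 14 is 2.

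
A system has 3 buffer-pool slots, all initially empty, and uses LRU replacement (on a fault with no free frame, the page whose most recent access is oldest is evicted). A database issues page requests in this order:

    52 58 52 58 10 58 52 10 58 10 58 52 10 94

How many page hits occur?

52 → fault, frames (52)
58 → fault, frames (52 58)
52 → hit
58 → hit
10 → fault, frames (52 58 10)
58 → hit
52 → hit
10 → hit
58 → hit
10 → hit
58 → hit
52 → hit
10 → hit
94 → fault, evict 58, frames (52 10 94)
Hits: 10.

10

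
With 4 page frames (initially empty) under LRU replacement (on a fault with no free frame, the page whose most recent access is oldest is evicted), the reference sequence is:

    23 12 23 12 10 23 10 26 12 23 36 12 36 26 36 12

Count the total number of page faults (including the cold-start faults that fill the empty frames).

23 → fault, frames [23]
12 → fault, frames [23, 12]
23 → hit
12 → hit
10 → fault, frames [23, 12, 10]
23 → hit
10 → hit
26 → fault, frames [12, 23, 10, 26]
12 → hit
23 → hit
36 → fault, evict 10, frames [26, 12, 23, 36]
12 → hit
36 → hit
26 → hit
36 → hit
12 → hit
Page faults: 5.

5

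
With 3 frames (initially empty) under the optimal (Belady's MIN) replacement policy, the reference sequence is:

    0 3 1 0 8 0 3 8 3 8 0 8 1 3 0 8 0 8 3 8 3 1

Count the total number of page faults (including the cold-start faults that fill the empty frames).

7

0: miss, frames (0)
3: miss, frames (0 3)
1: miss, frames (0 3 1)
0: hit
8: miss, evict 1, frames (0 3 8)
0: hit
3: hit
8: hit
3: hit
8: hit
0: hit
8: hit
1: miss, evict 8, frames (0 3 1)
3: hit
0: hit
8: miss, evict 1, frames (0 3 8)
0: hit
8: hit
3: hit
8: hit
3: hit
1: miss, evict 8, frames (0 3 1)
Page faults: 7.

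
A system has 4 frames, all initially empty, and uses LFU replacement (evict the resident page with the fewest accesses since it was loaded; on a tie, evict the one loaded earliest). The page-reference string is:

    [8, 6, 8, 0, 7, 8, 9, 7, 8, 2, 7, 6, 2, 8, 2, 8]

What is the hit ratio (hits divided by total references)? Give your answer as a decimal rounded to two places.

0.56

8: fault, frames {8}
6: fault, frames {8,6}
8: hit
0: fault, frames {8,6,0}
7: fault, frames {8,6,0,7}
8: hit
9: fault, evict 6, frames {8,0,7,9}
7: hit
8: hit
2: fault, evict 0, frames {8,7,9,2}
7: hit
6: fault, evict 9, frames {8,7,2,6}
2: hit
8: hit
2: hit
8: hit
Hits: 9 of 16 references → 9/16 = 0.5625.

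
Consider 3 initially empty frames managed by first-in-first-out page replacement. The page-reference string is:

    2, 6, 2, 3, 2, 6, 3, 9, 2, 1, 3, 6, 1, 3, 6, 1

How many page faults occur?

2 → miss, frames [2]
6 → miss, frames [2, 6]
2 → hit
3 → miss, frames [2, 6, 3]
2 → hit
6 → hit
3 → hit
9 → miss, evict 2, frames [6, 3, 9]
2 → miss, evict 6, frames [3, 9, 2]
1 → miss, evict 3, frames [9, 2, 1]
3 → miss, evict 9, frames [2, 1, 3]
6 → miss, evict 2, frames [1, 3, 6]
1 → hit
3 → hit
6 → hit
1 → hit
Page faults: 8.

8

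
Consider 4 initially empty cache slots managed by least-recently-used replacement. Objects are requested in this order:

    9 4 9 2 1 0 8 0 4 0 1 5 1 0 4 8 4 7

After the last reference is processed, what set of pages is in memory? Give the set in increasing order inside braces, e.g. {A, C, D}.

9 → fault, frames {9}
4 → fault, frames {9,4}
9 → hit
2 → fault, frames {4,9,2}
1 → fault, frames {4,9,2,1}
0 → fault, evict 4, frames {9,2,1,0}
8 → fault, evict 9, frames {2,1,0,8}
0 → hit
4 → fault, evict 2, frames {1,8,0,4}
0 → hit
1 → hit
5 → fault, evict 8, frames {4,0,1,5}
1 → hit
0 → hit
4 → hit
8 → fault, evict 5, frames {1,0,4,8}
4 → hit
7 → fault, evict 1, frames {0,8,4,7}

{0, 4, 7, 8}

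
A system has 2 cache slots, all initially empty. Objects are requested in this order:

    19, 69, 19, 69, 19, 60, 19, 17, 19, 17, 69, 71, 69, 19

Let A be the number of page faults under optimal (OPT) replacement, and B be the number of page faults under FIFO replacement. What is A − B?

-1

Under OPT: F F . . . F . F . . F F . F → 7 faults.
Under FIFO: F F . . . F F F . . F F . F → 8 faults.
A − B = 7 − 8 = -1.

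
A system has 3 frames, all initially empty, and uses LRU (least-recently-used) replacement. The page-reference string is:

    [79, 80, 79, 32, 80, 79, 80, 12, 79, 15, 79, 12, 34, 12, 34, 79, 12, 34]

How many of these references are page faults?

79 -> miss, frames (79)
80 -> miss, frames (79 80)
79 -> hit
32 -> miss, frames (80 79 32)
80 -> hit
79 -> hit
80 -> hit
12 -> miss, evict 32, frames (79 80 12)
79 -> hit
15 -> miss, evict 80, frames (12 79 15)
79 -> hit
12 -> hit
34 -> miss, evict 15, frames (79 12 34)
12 -> hit
34 -> hit
79 -> hit
12 -> hit
34 -> hit
Page faults: 6.

6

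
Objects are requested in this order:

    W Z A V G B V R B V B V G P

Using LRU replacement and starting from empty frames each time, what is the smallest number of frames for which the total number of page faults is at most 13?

f=1: 14 faults
f=2: 12 faults
f=3: 9 faults
f=4: 8 faults
f=5: 8 faults
f=6: 8 faults
f=7: 8 faults
f=8: 8 faults
Smallest f with faults ≤ 13 is 2.

2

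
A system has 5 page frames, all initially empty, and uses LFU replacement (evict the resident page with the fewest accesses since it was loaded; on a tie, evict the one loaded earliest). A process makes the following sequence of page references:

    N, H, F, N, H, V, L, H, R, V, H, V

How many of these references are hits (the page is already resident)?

N -> fault, frames [N]
H -> fault, frames [N, H]
F -> fault, frames [N, H, F]
N -> hit
H -> hit
V -> fault, frames [N, H, F, V]
L -> fault, frames [N, H, F, V, L]
H -> hit
R -> fault, evict F, frames [N, H, V, L, R]
V -> hit
H -> hit
V -> hit
Hits: 6.

6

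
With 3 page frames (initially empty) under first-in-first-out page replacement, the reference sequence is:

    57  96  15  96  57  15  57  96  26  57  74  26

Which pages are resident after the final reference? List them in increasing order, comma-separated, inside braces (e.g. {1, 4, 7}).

57 → miss, frames (57)
96 → miss, frames (57 96)
15 → miss, frames (57 96 15)
96 → hit
57 → hit
15 → hit
57 → hit
96 → hit
26 → miss, evict 57, frames (96 15 26)
57 → miss, evict 96, frames (15 26 57)
74 → miss, evict 15, frames (26 57 74)
26 → hit

{26, 57, 74}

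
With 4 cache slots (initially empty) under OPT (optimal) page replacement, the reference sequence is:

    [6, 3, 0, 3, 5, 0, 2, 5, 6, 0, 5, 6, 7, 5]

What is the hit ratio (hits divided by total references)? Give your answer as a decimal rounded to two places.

0.57

6: miss, frames {6}
3: miss, frames {6,3}
0: miss, frames {6,3,0}
3: hit
5: miss, frames {6,3,0,5}
0: hit
2: miss, evict 3, frames {6,0,5,2}
5: hit
6: hit
0: hit
5: hit
6: hit
7: miss, evict 2, frames {6,0,5,7}
5: hit
Hits: 8 of 14 references → 8/14 = 0.5714.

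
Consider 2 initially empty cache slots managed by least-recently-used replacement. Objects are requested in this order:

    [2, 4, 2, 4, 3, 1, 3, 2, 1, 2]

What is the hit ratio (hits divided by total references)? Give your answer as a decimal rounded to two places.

0.40

2: miss, frames [2]
4: miss, frames [2, 4]
2: hit
4: hit
3: miss, evict 2, frames [4, 3]
1: miss, evict 4, frames [3, 1]
3: hit
2: miss, evict 1, frames [3, 2]
1: miss, evict 3, frames [2, 1]
2: hit
Hits: 4 of 10 references → 4/10 = 0.4000.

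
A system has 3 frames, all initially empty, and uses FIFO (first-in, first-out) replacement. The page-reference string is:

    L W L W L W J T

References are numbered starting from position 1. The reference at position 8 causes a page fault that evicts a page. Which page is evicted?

pos 1: L → miss, frames {L}
pos 2: W → miss, frames {L,W}
pos 3: L → hit
pos 4: W → hit
pos 5: L → hit
pos 6: W → hit
pos 7: J → miss, frames {L,W,J}
pos 8: T → miss, evict L, frames {W,J,T}
At position 8, page L is evicted.

L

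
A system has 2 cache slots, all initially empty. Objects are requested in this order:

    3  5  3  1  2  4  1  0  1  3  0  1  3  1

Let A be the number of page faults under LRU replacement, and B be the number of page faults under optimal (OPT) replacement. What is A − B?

Under LRU: F F . F F F F F . F F F F . → 11 faults.
Under OPT: F F . F F F . F . F . F . . → 8 faults.
A − B = 11 − 8 = 3.

3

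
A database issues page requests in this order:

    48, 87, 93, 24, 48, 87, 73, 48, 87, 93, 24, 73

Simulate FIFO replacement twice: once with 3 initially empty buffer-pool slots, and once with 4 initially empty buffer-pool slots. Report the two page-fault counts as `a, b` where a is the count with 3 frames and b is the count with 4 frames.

9, 10

3 frames: F F F F F F F . . F F . → 9 faults.
4 frames: F F F F . . F F F F F F → 10 faults.
10 > 9: adding a frame increased faults — Belady's anomaly.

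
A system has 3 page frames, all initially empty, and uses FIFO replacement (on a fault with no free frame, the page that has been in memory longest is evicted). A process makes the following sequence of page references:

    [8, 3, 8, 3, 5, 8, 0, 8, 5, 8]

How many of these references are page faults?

8: fault, frames {8}
3: fault, frames {8,3}
8: hit
3: hit
5: fault, frames {8,3,5}
8: hit
0: fault, evict 8, frames {3,5,0}
8: fault, evict 3, frames {5,0,8}
5: hit
8: hit
Page faults: 5.

5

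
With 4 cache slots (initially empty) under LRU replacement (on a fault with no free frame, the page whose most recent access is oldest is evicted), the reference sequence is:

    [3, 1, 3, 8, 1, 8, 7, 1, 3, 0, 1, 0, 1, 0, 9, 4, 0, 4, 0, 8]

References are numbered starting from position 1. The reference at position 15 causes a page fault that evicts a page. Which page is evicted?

pos 1: 3: miss, frames (3)
pos 2: 1: miss, frames (3 1)
pos 3: 3: hit
pos 4: 8: miss, frames (1 3 8)
pos 5: 1: hit
pos 6: 8: hit
pos 7: 7: miss, frames (3 1 8 7)
pos 8: 1: hit
pos 9: 3: hit
pos 10: 0: miss, evict 8, frames (7 1 3 0)
pos 11: 1: hit
pos 12: 0: hit
pos 13: 1: hit
pos 14: 0: hit
pos 15: 9: miss, evict 7, frames (3 1 0 9)
At position 15, page 7 is evicted.

7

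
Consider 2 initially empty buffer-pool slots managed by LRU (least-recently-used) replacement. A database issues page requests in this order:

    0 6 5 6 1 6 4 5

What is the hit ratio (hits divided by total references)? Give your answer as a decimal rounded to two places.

0 -> fault, frames [0]
6 -> fault, frames [0, 6]
5 -> fault, evict 0, frames [6, 5]
6 -> hit
1 -> fault, evict 5, frames [6, 1]
6 -> hit
4 -> fault, evict 1, frames [6, 4]
5 -> fault, evict 6, frames [4, 5]
Hits: 2 of 8 references → 2/8 = 0.2500.

0.25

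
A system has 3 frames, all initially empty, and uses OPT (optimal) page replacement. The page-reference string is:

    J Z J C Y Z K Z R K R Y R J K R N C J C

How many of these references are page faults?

J -> miss, frames {J}
Z -> miss, frames {J,Z}
J -> hit
C -> miss, frames {J,Z,C}
Y -> miss, evict C, frames {J,Z,Y}
Z -> hit
K -> miss, evict J, frames {Z,Y,K}
Z -> hit
R -> miss, evict Z, frames {Y,K,R}
K -> hit
R -> hit
Y -> hit
R -> hit
J -> miss, evict Y, frames {K,R,J}
K -> hit
R -> hit
N -> miss, evict R, frames {K,J,N}
C -> miss, evict N, frames {K,J,C}
J -> hit
C -> hit
Page faults: 9.

9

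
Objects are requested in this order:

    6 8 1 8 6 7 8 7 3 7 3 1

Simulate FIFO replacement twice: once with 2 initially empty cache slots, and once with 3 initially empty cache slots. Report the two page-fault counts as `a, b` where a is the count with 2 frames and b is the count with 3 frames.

2 frames: F F F . F F F . F F . F → 9 faults.
3 frames: F F F . . F . . F . . . → 5 faults.
5 < 9: adding a frame reduced faults, as is typical.

9, 5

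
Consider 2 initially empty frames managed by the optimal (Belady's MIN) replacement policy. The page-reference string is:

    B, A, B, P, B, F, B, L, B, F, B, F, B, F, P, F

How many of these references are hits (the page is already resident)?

9

B → fault, frames {B}
A → fault, frames {B,A}
B → hit
P → fault, evict A, frames {B,P}
B → hit
F → fault, evict P, frames {B,F}
B → hit
L → fault, evict F, frames {B,L}
B → hit
F → fault, evict L, frames {B,F}
B → hit
F → hit
B → hit
F → hit
P → fault, evict B, frames {F,P}
F → hit
Hits: 9.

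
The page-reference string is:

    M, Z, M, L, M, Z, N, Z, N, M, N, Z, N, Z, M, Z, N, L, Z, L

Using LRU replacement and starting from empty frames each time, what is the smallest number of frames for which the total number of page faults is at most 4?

4

f=1: 20 faults
f=2: 11 faults
f=3: 5 faults
f=4: 4 faults
Smallest f with faults ≤ 4 is 4.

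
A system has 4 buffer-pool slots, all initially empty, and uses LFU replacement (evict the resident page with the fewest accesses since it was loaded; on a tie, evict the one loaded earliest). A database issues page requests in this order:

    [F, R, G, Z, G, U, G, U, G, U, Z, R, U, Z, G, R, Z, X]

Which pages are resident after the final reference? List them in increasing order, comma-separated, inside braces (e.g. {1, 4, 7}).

F: fault, frames (F)
R: fault, frames (F R)
G: fault, frames (F R G)
Z: fault, frames (F R G Z)
G: hit
U: fault, evict F, frames (R G Z U)
G: hit
U: hit
G: hit
U: hit
Z: hit
R: hit
U: hit
Z: hit
G: hit
R: hit
Z: hit
X: fault, evict R, frames (G Z U X)

{G, U, X, Z}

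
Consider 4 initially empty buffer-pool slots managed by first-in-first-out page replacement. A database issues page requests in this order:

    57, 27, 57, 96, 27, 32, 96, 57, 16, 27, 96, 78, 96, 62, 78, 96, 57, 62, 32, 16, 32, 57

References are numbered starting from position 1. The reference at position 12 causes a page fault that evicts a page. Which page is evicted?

pos 1: 57 → fault, frames (57)
pos 2: 27 → fault, frames (57 27)
pos 3: 57 → hit
pos 4: 96 → fault, frames (57 27 96)
pos 5: 27 → hit
pos 6: 32 → fault, frames (57 27 96 32)
pos 7: 96 → hit
pos 8: 57 → hit
pos 9: 16 → fault, evict 57, frames (27 96 32 16)
pos 10: 27 → hit
pos 11: 96 → hit
pos 12: 78 → fault, evict 27, frames (96 32 16 78)
At position 12, page 27 is evicted.

27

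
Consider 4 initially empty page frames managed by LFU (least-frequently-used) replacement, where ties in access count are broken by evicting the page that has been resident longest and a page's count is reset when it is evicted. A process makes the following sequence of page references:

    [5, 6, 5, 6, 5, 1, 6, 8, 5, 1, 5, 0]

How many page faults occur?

5

5 → fault, frames {5}
6 → fault, frames {5,6}
5 → hit
6 → hit
5 → hit
1 → fault, frames {5,6,1}
6 → hit
8 → fault, frames {5,6,1,8}
5 → hit
1 → hit
5 → hit
0 → fault, evict 8, frames {5,6,1,0}
Page faults: 5.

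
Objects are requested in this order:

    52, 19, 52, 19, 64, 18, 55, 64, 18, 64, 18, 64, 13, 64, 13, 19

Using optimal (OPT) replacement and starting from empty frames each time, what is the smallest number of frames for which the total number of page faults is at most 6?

4

f=1: 16 faults
f=2: 8 faults
f=3: 7 faults
f=4: 6 faults
f=5: 6 faults
f=6: 6 faults
Smallest f with faults ≤ 6 is 4.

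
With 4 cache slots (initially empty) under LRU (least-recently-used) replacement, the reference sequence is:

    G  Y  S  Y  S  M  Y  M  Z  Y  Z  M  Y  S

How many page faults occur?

5

G → miss, frames (G)
Y → miss, frames (G Y)
S → miss, frames (G Y S)
Y → hit
S → hit
M → miss, frames (G Y S M)
Y → hit
M → hit
Z → miss, evict G, frames (S Y M Z)
Y → hit
Z → hit
M → hit
Y → hit
S → hit
Page faults: 5.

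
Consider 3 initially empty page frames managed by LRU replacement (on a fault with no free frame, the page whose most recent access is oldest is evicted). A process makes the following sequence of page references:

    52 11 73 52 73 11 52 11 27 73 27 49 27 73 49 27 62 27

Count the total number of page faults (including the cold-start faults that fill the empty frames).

52 → miss, frames (52)
11 → miss, frames (52 11)
73 → miss, frames (52 11 73)
52 → hit
73 → hit
11 → hit
52 → hit
11 → hit
27 → miss, evict 73, frames (52 11 27)
73 → miss, evict 52, frames (11 27 73)
27 → hit
49 → miss, evict 11, frames (73 27 49)
27 → hit
73 → hit
49 → hit
27 → hit
62 → miss, evict 73, frames (49 27 62)
27 → hit
Page faults: 7.

7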